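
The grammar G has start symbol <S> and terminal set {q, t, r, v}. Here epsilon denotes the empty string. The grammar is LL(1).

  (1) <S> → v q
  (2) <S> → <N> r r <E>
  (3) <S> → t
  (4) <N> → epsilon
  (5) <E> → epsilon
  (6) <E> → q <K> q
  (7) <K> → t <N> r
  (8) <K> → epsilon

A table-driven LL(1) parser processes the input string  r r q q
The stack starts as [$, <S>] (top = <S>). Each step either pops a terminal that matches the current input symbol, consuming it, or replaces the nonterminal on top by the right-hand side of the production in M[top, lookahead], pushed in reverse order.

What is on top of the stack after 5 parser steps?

     Stack          Input      Action
  1  $ <S>          r r q q $  expand <S> → <N> r r <E>
  2  $ <E> r r <N>  r r q q $  expand <N> → epsilon
  3  $ <E> r r      r r q q $  match r
  4  $ <E> r        r q q $    match r
  5  $ <E>          q q $      expand <E> → q <K> q
Stack after step 5: $ q <K> q (top = q).

q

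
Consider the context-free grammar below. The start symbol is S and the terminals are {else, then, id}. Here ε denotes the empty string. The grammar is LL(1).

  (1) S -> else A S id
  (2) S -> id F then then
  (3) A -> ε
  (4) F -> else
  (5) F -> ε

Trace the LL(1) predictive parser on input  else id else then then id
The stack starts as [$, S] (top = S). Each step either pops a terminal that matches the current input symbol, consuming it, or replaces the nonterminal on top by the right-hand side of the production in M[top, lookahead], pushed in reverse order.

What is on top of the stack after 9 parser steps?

     Stack                Input                        Action
  1  $ S                  else id else then then id $  expand S -> else A S id
  2  $ id S A else        else id else then then id $  match else
  3  $ id S A             id else then then id $       expand A -> ε
  4  $ id S               id else then then id $       expand S -> id F then then
  5  $ id then then F id  id else then then id $       match id
  6  $ id then then F     else then then id $          expand F -> else
  7  $ id then then else  else then then id $          match else
  8  $ id then then       then then id $               match then
  9  $ id then            then id $                    match then
Stack after step 9: $ id (top = id).

id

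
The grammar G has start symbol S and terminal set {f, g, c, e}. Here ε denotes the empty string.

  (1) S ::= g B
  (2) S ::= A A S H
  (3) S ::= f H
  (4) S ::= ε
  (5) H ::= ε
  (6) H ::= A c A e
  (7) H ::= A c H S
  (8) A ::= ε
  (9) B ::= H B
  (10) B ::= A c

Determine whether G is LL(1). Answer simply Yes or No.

No

FIRST(S) = {ε, c, f, g}
FIRST(H) = {ε, c}
FIRST(A) = {ε}
FIRST(B) = {c}
FOLLOW(S) = {$, c, f, g}
FOLLOW(H) = {$, c, f, g}
FOLLOW(A) = {$, c, e, f, g}
FOLLOW(B) = {$, c, f, g}
Cell M[B, c] receives both B ::= H B and B ::= A c — the grammar is not LL(1).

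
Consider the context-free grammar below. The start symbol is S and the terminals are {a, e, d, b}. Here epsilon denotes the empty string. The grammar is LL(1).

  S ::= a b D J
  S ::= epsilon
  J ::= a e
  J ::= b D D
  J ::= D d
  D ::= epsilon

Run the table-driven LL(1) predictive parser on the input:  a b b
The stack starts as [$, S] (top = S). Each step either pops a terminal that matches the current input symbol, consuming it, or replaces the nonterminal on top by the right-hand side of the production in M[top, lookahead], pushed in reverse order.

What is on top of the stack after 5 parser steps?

b

     Stack      Input    Action
  1  $ S        a b b $  expand S ::= a b D J
  2  $ J D b a  a b b $  match a
  3  $ J D b    b b $    match b
  4  $ J D      b $      expand D ::= epsilon
  5  $ J        b $      expand J ::= b D D
Stack after step 5: $ D D b (top = b).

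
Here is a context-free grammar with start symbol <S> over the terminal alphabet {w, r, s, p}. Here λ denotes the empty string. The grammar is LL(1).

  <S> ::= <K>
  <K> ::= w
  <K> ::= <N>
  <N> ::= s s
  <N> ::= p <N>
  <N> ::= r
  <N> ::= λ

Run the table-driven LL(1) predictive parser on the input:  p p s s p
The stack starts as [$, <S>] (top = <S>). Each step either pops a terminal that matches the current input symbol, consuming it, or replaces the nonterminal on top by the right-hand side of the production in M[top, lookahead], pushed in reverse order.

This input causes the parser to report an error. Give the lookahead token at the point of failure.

p

      Stack    Input        Action
   1  $ <S>    p p s s p $  expand <S> ::= <K>
   2  $ <K>    p p s s p $  expand <K> ::= <N>
   3  $ <N>    p p s s p $  expand <N> ::= p <N>
   4  $ <N> p  p p s s p $  match p
   5  $ <N>    p s s p $    expand <N> ::= p <N>
   6  $ <N> p  p s s p $    match p
   7  $ <N>    s s p $      expand <N> ::= s s
   8  $ s s    s s p $      match s
   9  $ s      s p $        match s
  10  $        p $          error: stack empty but input remains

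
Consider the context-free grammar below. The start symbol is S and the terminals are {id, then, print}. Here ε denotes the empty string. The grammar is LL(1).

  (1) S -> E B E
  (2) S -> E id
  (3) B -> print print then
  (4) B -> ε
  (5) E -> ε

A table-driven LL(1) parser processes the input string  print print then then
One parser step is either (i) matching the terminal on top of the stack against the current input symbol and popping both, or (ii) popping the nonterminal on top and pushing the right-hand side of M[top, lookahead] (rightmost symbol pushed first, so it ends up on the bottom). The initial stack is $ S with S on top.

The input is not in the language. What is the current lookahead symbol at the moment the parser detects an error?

then

step 1: stack=$ S  input=print print then then $  — expand S -> E B E
step 2: stack=$ E B E  input=print print then then $  — expand E -> ε
step 3: stack=$ E B  input=print print then then $  — expand B -> print print then
step 4: stack=$ E then print print  input=print print then then $  — match print
step 5: stack=$ E then print  input=print then then $  — match print
step 6: stack=$ E then  input=then then $  — match then
step 7: stack=$ E  input=then $  — error: M[E, then] is empty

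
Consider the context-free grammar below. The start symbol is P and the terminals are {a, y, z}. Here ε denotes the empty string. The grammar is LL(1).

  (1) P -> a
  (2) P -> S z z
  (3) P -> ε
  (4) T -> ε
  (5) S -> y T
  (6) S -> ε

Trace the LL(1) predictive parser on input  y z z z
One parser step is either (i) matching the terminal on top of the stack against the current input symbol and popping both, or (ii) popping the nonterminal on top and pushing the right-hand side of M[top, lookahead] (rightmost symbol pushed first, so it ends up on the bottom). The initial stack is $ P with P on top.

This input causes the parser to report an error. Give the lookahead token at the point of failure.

     Stack      Input      Action
  1  $ P        y z z z $  expand P -> S z z
  2  $ z z S    y z z z $  expand S -> y T
  3  $ z z T y  y z z z $  match y
  4  $ z z T    z z z $    expand T -> ε
  5  $ z z      z z z $    match z
  6  $ z        z z $      match z
  7  $          z $        error: stack empty but input remains

z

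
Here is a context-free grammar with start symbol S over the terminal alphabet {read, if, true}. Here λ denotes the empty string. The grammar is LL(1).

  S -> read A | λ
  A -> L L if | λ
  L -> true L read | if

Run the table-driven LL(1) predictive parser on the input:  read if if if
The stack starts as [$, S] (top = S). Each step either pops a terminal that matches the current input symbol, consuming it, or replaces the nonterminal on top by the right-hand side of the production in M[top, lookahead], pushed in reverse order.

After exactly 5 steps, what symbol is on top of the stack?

     Stack      Input            Action
  1  $ S        read if if if $  expand S -> read A
  2  $ A read   read if if if $  match read
  3  $ A        if if if $       expand A -> L L if
  4  $ if L L   if if if $       expand L -> if
  5  $ if L if  if if if $       match if
Stack after step 5: $ if L (top = L).

L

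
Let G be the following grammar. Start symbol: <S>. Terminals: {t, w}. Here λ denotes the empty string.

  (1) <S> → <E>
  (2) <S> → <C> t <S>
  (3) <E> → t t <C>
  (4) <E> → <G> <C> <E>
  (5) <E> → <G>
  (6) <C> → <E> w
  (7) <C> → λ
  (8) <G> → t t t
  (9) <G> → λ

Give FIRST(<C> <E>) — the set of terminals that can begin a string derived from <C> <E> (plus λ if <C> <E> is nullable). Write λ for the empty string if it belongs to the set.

{λ, t, w}

FIRST(<G>): from <G>→t t t we get {t}; from <G>→λ we get {λ}. So FIRST(<G>) = {λ, t}.
FIRST(<S>): from <S>→<E> we get {λ, t, w}; from <S>→<C> t <S> we get {t, w}. So FIRST(<S>) = {λ, t, w}.
FIRST(<E>): from <E>→t t <C> we get {t}; from <E>→<G> <C> <E> we get {λ, t, w}; from <E>→<G> we get {λ, t}. So FIRST(<E>) = {λ, t, w}.
FIRST(<C>): from <C>→<E> w we get {t, w}; from <C>→λ we get {λ}. So FIRST(<C>) = {λ, t, w}.
FIRST(<C> <E>): take FIRST of each symbol in turn, carrying on past any symbol whose FIRST contains λ; result {λ, t, w}.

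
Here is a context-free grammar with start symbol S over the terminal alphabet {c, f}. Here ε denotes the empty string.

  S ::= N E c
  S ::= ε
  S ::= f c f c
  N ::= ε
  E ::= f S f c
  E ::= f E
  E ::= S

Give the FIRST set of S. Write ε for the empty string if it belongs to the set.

FIRST(N): from N::=ε we get {ε}. So FIRST(N) = {ε}.
FIRST(S): from S::=N E c we get {c, f}; from S::=ε we get {ε}; from S::=f c f c we get {f}. So FIRST(S) = {ε, c, f}.
FIRST(E): from E::=f S f c we get {f}; from E::=f E we get {f}; from E::=S we get {ε, c, f}. So FIRST(E) = {ε, c, f}.

{ε, c, f}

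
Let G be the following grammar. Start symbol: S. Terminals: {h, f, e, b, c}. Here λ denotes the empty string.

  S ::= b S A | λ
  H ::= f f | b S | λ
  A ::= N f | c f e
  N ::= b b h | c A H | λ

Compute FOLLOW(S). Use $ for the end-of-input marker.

{$, b, c, f}

FIRST(S): from S::=b S A we get {b}; from S::=λ we get {λ}. So FIRST(S) = {λ, b}.
FIRST(H): from H::=f f we get {f}; from H::=b S we get {b}; from H::=λ we get {λ}. So FIRST(H) = {λ, b, f}.
FIRST(N): from N::=b b h we get {b}; from N::=c A H we get {c}; from N::=λ we get {λ}. So FIRST(N) = {λ, b, c}.
FIRST(A): from A::=N f we get {b, c, f}; from A::=c f e we get {c}. So FIRST(A) = {b, c, f}.
FOLLOW(S) includes $ since S is the start symbol.
FOLLOW(N): in A::=N f, N is followed by f with FIRST {f}. Thus FOLLOW(N) = {f}.
FOLLOW(H): in N::=c A H, the suffix after H is empty, so FOLLOW(H) ⊇ FOLLOW(N) = {f}. Thus FOLLOW(H) = {f}.
FOLLOW(S): in S::=b S A, S is followed by A with FIRST {b, c, f}; in H::=b S, the suffix after S is empty, so FOLLOW(S) ⊇ FOLLOW(H) = {f}. Thus FOLLOW(S) = {$, b, c, f}.
FOLLOW(A): in S::=b S A, the suffix after A is empty, so FOLLOW(A) ⊇ FOLLOW(S) = {$, b, c, f}; in N::=c A H, A is followed by H with FIRST {λ, b, f}; in N::=c A H, the suffix after A is nullable, so FOLLOW(A) ⊇ FOLLOW(N) = {f}. Thus FOLLOW(A) = {$, b, c, f}.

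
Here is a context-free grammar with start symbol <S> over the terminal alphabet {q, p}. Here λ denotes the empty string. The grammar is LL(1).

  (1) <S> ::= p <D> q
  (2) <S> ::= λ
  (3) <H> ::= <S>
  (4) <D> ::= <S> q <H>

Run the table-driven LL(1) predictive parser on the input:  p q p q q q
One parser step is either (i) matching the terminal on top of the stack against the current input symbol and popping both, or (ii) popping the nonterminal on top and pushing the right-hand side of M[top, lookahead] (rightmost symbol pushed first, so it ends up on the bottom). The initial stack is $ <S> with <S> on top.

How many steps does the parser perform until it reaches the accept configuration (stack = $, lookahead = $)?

15

      Stack            Input          Action
   1  $ <S>            p q p q q q $  expand <S> ::= p <D> q
   2  $ q <D> p        p q p q q q $  match p
   3  $ q <D>          q p q q q $    expand <D> ::= <S> q <H>
   4  $ q <H> q <S>    q p q q q $    expand <S> ::= λ
   5  $ q <H> q        q p q q q $    match q
   6  $ q <H>          p q q q $      expand <H> ::= <S>
   7  $ q <S>          p q q q $      expand <S> ::= p <D> q
   8  $ q q <D> p      p q q q $      match p
   9  $ q q <D>        q q q $        expand <D> ::= <S> q <H>
  10  $ q q <H> q <S>  q q q $        expand <S> ::= λ
  11  $ q q <H> q      q q q $        match q
  12  $ q q <H>        q q $          expand <H> ::= <S>
  13  $ q q <S>        q q $          expand <S> ::= λ
  14  $ q q            q q $          match q
  15  $ q              q $            match q
Accept reached after 15 steps.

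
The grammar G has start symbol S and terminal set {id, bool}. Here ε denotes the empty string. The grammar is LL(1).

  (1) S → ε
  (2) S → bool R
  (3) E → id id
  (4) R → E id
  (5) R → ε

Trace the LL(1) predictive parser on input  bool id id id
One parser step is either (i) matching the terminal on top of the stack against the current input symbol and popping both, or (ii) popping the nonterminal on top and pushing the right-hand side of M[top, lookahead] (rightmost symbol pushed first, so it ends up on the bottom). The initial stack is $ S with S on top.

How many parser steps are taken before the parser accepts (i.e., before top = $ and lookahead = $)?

7

step 1: stack=$ S  input=bool id id id $  — expand S → bool R
step 2: stack=$ R bool  input=bool id id id $  — match bool
step 3: stack=$ R  input=id id id $  — expand R → E id
step 4: stack=$ id E  input=id id id $  — expand E → id id
step 5: stack=$ id id id  input=id id id $  — match id
step 6: stack=$ id id  input=id id $  — match id
step 7: stack=$ id  input=id $  — match id
Accept reached after 7 steps.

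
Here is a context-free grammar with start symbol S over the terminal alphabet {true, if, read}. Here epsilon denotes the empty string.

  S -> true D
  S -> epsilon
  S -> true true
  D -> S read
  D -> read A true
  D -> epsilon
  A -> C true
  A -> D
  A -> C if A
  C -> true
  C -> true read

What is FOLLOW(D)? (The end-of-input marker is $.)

FIRST(S) = {epsilon, true}
FIRST(C) = {true}
FIRST(D) = {epsilon, read, true}  (via S read)
FIRST(A) = {epsilon, read, true}  (via C true, D, C if A)
FOLLOW(S) includes $ since S is the start symbol.
FOLLOW(S): in D->S read, S is followed by read with FIRST {read}. Thus FOLLOW(S) = {$, read}.
FOLLOW(A): in D->read A true, A is followed by true with FIRST {true}; in A->C if A, the suffix after A is empty (adds nothing new). Thus FOLLOW(A) = {true}.
FOLLOW(D): in S->true D, the suffix after D is empty, so FOLLOW(D) ⊇ FOLLOW(S) = {$, read}; in A->D, the suffix after D is empty, so FOLLOW(D) ⊇ FOLLOW(A) = {true}. Thus FOLLOW(D) = {$, read, true}.
FOLLOW(C): in A->C true, C is followed by true with FIRST {true}; in A->C if A, C is followed by if A with FIRST {if}. Thus FOLLOW(C) = {if, true}.

{$, read, true}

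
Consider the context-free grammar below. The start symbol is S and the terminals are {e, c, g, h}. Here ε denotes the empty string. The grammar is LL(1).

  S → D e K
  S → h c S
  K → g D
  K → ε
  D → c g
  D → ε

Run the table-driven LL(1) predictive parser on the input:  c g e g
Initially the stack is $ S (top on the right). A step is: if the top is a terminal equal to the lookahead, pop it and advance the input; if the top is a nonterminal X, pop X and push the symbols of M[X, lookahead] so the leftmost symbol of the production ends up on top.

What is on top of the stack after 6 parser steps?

step 1: stack=$ S  input=c g e g $  — expand S → D e K
step 2: stack=$ K e D  input=c g e g $  — expand D → c g
step 3: stack=$ K e g c  input=c g e g $  — match c
step 4: stack=$ K e g  input=g e g $  — match g
step 5: stack=$ K e  input=e g $  — match e
step 6: stack=$ K  input=g $  — expand K → g D
Stack after step 6: $ D g (top = g).

g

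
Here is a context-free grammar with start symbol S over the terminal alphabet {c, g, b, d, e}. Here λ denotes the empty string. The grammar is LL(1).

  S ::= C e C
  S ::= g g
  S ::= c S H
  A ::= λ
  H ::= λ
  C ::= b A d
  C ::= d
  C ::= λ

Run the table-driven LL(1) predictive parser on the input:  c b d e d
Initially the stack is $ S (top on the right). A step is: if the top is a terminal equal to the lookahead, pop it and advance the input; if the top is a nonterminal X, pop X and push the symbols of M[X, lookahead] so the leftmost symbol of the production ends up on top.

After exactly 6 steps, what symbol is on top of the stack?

     Stack          Input        Action
  1  $ S            c b d e d $  expand S ::= c S H
  2  $ H S c        c b d e d $  match c
  3  $ H S          b d e d $    expand S ::= C e C
  4  $ H C e C      b d e d $    expand C ::= b A d
  5  $ H C e d A b  b d e d $    match b
  6  $ H C e d A    d e d $      expand A ::= λ
Stack after step 6: $ H C e d (top = d).

d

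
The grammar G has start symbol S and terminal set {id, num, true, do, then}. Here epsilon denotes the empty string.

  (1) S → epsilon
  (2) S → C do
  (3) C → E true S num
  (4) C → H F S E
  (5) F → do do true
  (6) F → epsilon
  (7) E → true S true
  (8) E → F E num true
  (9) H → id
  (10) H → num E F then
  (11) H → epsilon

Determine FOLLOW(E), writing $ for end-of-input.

{do, num, then, true}

FIRST(F): from F→do do true we get {do}; from F→epsilon we get {epsilon}. So FIRST(F) = {epsilon, do}.
FIRST(H): from H→id we get {id}; from H→num E F then we get {num}; from H→epsilon we get {epsilon}. So FIRST(H) = {epsilon, id, num}.
FIRST(E): from E→true S true we get {true}; from E→F E num true we get {do, true}. So FIRST(E) = {do, true}.
FIRST(S): from S→epsilon we get {epsilon}; from S→C do we get {do, id, num, true}. So FIRST(S) = {epsilon, do, id, num, true}.
FIRST(C): from C→E true S num we get {do, true}; from C→H F S E we get {do, id, num, true}. So FIRST(C) = {do, id, num, true}.
FOLLOW(S) includes $ since S is the start symbol.
FOLLOW(S): in C→E true S num, S is followed by num with FIRST {num}; in C→H F S E, S is followed by E with FIRST {do, true}; in E→true S true, S is followed by true with FIRST {true}. Thus FOLLOW(S) = {$, do, num, true}.
FOLLOW(C): in S→C do, C is followed by do with FIRST {do}. Thus FOLLOW(C) = {do}.
FOLLOW(F): in C→H F S E, F is followed by S E with FIRST {do, id, num, true}; in E→F E num true, F is followed by E num true with FIRST {do, true}; in H→num E F then, F is followed by then with FIRST {then}. Thus FOLLOW(F) = {do, id, num, then, true}.
FOLLOW(E): in C→E true S num, E is followed by true S num with FIRST {true}; in C→H F S E, the suffix after E is empty, so FOLLOW(E) ⊇ FOLLOW(C) = {do}; in E→F E num true, E is followed by num true with FIRST {num}; in H→num E F then, E is followed by F then with FIRST {do, then}. Thus FOLLOW(E) = {do, num, then, true}.
FOLLOW(H): in C→H F S E, H is followed by F S E with FIRST {do, id, num, true}. Thus FOLLOW(H) = {do, id, num, true}.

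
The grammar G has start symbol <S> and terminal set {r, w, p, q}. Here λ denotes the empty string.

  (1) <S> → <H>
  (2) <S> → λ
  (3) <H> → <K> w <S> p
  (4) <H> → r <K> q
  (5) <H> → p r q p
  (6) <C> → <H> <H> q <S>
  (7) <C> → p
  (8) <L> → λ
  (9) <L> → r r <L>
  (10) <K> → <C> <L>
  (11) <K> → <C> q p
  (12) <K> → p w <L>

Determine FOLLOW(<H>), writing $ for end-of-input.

{$, p, q, r, w}

FIRST(<L>) = {λ, r}
FIRST(<S>) = {λ, p, r}  (via <H>)
FIRST(<H>) = {p, r}  (via <K> w <S> p)
FIRST(<C>) = {p, r}  (via <H> <H> q <S>)
FIRST(<K>) = {p, r}  (via <C> <L>, <C> q p)
FOLLOW(<S>) includes $ since <S> is the start symbol.
FOLLOW(<K>): in <H>→<K> w <S> p, <K> is followed by w <S> p with FIRST {w}; in <H>→r <K> q, <K> is followed by q with FIRST {q}. Thus FOLLOW(<K>) = {q, w}.
FOLLOW(<C>): in <K>→<C> <L>, <C> is followed by <L> with FIRST {λ, r}; in <K>→<C> <L>, the suffix after <C> is nullable, so FOLLOW(<C>) ⊇ FOLLOW(<K>) = {q, w}; in <K>→<C> q p, <C> is followed by q p with FIRST {q}. Thus FOLLOW(<C>) = {q, r, w}.
FOLLOW(<S>): in <H>→<K> w <S> p, <S> is followed by p with FIRST {p}; in <C>→<H> <H> q <S>, the suffix after <S> is empty, so FOLLOW(<S>) ⊇ FOLLOW(<C>) = {q, r, w}. Thus FOLLOW(<S>) = {$, p, q, r, w}.
FOLLOW(<H>): in <S>→<H>, the suffix after <H> is empty, so FOLLOW(<H>) ⊇ FOLLOW(<S>) = {$, p, q, r, w}; in <C>→<H> <H> q <S> (occurrence 1), <H> is followed by <H> q <S> with FIRST {p, r}; in <C>→<H> <H> q <S> (occurrence 2), <H> is followed by q <S> with FIRST {q}. Thus FOLLOW(<H>) = {$, p, q, r, w}.
FOLLOW(<L>): in <L>→r r <L>, the suffix after <L> is empty (adds nothing new); in <K>→<C> <L>, the suffix after <L> is empty, so FOLLOW(<L>) ⊇ FOLLOW(<K>) = {q, w}; in <K>→p w <L>, the suffix after <L> is empty, so FOLLOW(<L>) ⊇ FOLLOW(<K>) = {q, w}. Thus FOLLOW(<L>) = {q, w}.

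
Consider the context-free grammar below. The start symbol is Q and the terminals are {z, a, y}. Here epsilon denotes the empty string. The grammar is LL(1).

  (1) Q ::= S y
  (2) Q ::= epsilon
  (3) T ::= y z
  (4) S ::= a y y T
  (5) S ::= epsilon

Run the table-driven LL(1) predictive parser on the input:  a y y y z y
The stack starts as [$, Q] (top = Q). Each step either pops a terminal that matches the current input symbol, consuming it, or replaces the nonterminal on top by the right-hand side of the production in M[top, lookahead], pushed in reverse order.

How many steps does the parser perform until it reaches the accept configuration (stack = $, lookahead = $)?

9

step 1: stack=$ Q  input=a y y y z y $  — expand Q ::= S y
step 2: stack=$ y S  input=a y y y z y $  — expand S ::= a y y T
step 3: stack=$ y T y y a  input=a y y y z y $  — match a
step 4: stack=$ y T y y  input=y y y z y $  — match y
step 5: stack=$ y T y  input=y y z y $  — match y
step 6: stack=$ y T  input=y z y $  — expand T ::= y z
step 7: stack=$ y z y  input=y z y $  — match y
step 8: stack=$ y z  input=z y $  — match z
step 9: stack=$ y  input=y $  — match y
Accept reached after 9 steps.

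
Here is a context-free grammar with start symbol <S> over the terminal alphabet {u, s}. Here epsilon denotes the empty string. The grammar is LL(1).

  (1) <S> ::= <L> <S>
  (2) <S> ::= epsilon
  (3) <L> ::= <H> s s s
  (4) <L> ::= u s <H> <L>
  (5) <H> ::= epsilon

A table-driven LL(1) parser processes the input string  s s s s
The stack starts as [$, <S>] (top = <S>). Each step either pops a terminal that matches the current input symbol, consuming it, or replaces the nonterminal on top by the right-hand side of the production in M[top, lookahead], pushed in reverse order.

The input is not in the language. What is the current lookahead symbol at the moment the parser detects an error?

      Stack            Input      Action
   1  $ <S>            s s s s $  expand <S> ::= <L> <S>
   2  $ <S> <L>        s s s s $  expand <L> ::= <H> s s s
   3  $ <S> s s s <H>  s s s s $  expand <H> ::= epsilon
   4  $ <S> s s s      s s s s $  match s
   5  $ <S> s s        s s s $    match s
   6  $ <S> s          s s $      match s
   7  $ <S>            s $        expand <S> ::= <L> <S>
   8  $ <S> <L>        s $        expand <L> ::= <H> s s s
   9  $ <S> s s s <H>  s $        expand <H> ::= epsilon
  10  $ <S> s s s      s $        match s
  11  $ <S> s s        $          error: top is terminal s but lookahead is $

$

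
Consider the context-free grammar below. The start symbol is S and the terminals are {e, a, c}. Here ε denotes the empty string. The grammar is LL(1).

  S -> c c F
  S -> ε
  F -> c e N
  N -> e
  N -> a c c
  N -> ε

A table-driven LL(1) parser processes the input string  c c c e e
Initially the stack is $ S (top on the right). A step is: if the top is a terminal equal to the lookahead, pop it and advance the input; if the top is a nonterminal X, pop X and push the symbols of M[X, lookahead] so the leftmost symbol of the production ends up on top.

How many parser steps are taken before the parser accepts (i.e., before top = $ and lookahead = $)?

8

     Stack    Input        Action
  1  $ S      c c c e e $  expand S -> c c F
  2  $ F c c  c c c e e $  match c
  3  $ F c    c c e e $    match c
  4  $ F      c e e $      expand F -> c e N
  5  $ N e c  c e e $      match c
  6  $ N e    e e $        match e
  7  $ N      e $          expand N -> e
  8  $ e      e $          match e
Accept reached after 8 steps.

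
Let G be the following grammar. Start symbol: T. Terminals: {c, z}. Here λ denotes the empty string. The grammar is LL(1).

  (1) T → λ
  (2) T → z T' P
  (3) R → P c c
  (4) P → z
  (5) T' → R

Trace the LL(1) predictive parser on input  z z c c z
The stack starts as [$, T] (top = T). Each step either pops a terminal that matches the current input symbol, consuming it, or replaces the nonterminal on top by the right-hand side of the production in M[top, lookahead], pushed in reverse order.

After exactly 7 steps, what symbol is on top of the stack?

c

step 1: stack=$ T  input=z z c c z $  — expand T → z T' P
step 2: stack=$ P T' z  input=z z c c z $  — match z
step 3: stack=$ P T'  input=z c c z $  — expand T' → R
step 4: stack=$ P R  input=z c c z $  — expand R → P c c
step 5: stack=$ P c c P  input=z c c z $  — expand P → z
step 6: stack=$ P c c z  input=z c c z $  — match z
step 7: stack=$ P c c  input=c c z $  — match c
Stack after step 7: $ P c (top = c).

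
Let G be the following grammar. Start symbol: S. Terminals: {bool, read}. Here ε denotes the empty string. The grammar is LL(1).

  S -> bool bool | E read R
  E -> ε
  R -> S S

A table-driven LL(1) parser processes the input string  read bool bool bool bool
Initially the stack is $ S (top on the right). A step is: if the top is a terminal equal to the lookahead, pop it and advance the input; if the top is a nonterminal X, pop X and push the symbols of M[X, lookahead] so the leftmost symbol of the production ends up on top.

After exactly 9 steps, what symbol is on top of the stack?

bool

step 1: stack=$ S  input=read bool bool bool bool $  — expand S -> E read R
step 2: stack=$ R read E  input=read bool bool bool bool $  — expand E -> ε
step 3: stack=$ R read  input=read bool bool bool bool $  — match read
step 4: stack=$ R  input=bool bool bool bool $  — expand R -> S S
step 5: stack=$ S S  input=bool bool bool bool $  — expand S -> bool bool
step 6: stack=$ S bool bool  input=bool bool bool bool $  — match bool
step 7: stack=$ S bool  input=bool bool bool $  — match bool
step 8: stack=$ S  input=bool bool $  — expand S -> bool bool
step 9: stack=$ bool bool  input=bool bool $  — match bool
Stack after step 9: $ bool (top = bool).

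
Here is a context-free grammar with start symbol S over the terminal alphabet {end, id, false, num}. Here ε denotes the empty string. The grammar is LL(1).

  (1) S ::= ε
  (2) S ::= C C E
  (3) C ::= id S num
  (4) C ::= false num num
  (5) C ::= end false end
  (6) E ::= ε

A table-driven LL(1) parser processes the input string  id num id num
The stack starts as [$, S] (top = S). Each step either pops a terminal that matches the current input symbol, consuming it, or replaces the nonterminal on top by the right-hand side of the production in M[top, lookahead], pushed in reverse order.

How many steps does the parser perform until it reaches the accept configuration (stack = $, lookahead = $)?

10

      Stack           Input            Action
   1  $ S             id num id num $  expand S ::= C C E
   2  $ E C C         id num id num $  expand C ::= id S num
   3  $ E C num S id  id num id num $  match id
   4  $ E C num S     num id num $     expand S ::= ε
   5  $ E C num       num id num $     match num
   6  $ E C           id num $         expand C ::= id S num
   7  $ E num S id    id num $         match id
   8  $ E num S       num $            expand S ::= ε
   9  $ E num         num $            match num
  10  $ E             $                expand E ::= ε
Accept reached after 10 steps.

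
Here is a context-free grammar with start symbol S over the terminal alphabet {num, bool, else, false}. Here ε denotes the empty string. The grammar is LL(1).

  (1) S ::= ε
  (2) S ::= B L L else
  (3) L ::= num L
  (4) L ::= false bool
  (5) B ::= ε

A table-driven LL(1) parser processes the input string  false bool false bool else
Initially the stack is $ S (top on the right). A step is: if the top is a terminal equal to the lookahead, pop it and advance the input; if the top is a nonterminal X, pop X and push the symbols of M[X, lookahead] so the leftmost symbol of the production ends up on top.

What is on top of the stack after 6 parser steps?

     Stack                Input                         Action
  1  $ S                  false bool false bool else $  expand S ::= B L L else
  2  $ else L L B         false bool false bool else $  expand B ::= ε
  3  $ else L L           false bool false bool else $  expand L ::= false bool
  4  $ else L bool false  false bool false bool else $  match false
  5  $ else L bool        bool false bool else $        match bool
  6  $ else L             false bool else $             expand L ::= false bool
Stack after step 6: $ else bool false (top = false).

false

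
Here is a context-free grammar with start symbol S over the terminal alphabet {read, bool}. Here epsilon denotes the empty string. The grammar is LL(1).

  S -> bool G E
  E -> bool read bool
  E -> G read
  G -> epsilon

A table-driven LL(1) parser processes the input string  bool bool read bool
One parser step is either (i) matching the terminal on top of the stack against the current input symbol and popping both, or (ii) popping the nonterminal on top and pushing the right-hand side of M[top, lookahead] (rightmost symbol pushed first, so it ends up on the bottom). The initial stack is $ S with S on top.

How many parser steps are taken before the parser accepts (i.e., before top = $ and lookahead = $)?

step 1: stack=$ S  input=bool bool read bool $  — expand S -> bool G E
step 2: stack=$ E G bool  input=bool bool read bool $  — match bool
step 3: stack=$ E G  input=bool read bool $  — expand G -> epsilon
step 4: stack=$ E  input=bool read bool $  — expand E -> bool read bool
step 5: stack=$ bool read bool  input=bool read bool $  — match bool
step 6: stack=$ bool read  input=read bool $  — match read
step 7: stack=$ bool  input=bool $  — match bool
Accept reached after 7 steps.

7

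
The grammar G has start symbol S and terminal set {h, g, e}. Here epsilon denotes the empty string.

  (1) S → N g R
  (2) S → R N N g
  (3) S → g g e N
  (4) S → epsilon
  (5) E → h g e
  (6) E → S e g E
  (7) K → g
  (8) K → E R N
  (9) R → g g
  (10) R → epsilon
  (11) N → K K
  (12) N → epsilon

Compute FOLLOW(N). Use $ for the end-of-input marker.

FIRST(R) = {epsilon, g}
FIRST(S) = {epsilon, e, g, h}  (via N g R, R N N g)
FIRST(E) = {e, g, h}  (via S e g E)
FIRST(K) = {e, g, h}  (via E R N)
FIRST(N) = {epsilon, e, g, h}  (via K K)
FOLLOW(S) includes $ since S is the start symbol.
FOLLOW(S): in E→S e g E, S is followed by e g E with FIRST {e}. Thus FOLLOW(S) = {$, e}.
FOLLOW(E): in E→S e g E, the suffix after E is empty (adds nothing new); in K→E R N, E is followed by R N with FIRST {epsilon, e, g, h}; in K→E R N, the suffix after E is nullable, so FOLLOW(E) ⊇ FOLLOW(K) = {$, e, g, h}. Thus FOLLOW(E) = {$, e, g, h}.
FOLLOW(K): in N→K K (occurrence 1), K is followed by K with FIRST {e, g, h}; in N→K K (occurrence 2), the suffix after K is empty, so FOLLOW(K) ⊇ FOLLOW(N) = {$, e, g, h}. Thus FOLLOW(K) = {$, e, g, h}.
FOLLOW(R): in S→N g R, the suffix after R is empty, so FOLLOW(R) ⊇ FOLLOW(S) = {$, e}; in S→R N N g, R is followed by N N g with FIRST {e, g, h}; in K→E R N, R is followed by N with FIRST {epsilon, e, g, h}; in K→E R N, the suffix after R is nullable, so FOLLOW(R) ⊇ FOLLOW(K) = {$, e, g, h}. Thus FOLLOW(R) = {$, e, g, h}.
FOLLOW(N): in S→N g R, N is followed by g R with FIRST {g}; in S→R N N g (occurrence 1), N is followed by N g with FIRST {e, g, h}; in S→R N N g (occurrence 2), N is followed by g with FIRST {g}; in S→g g e N, the suffix after N is empty, so FOLLOW(N) ⊇ FOLLOW(S) = {$, e}; in K→E R N, the suffix after N is empty, so FOLLOW(N) ⊇ FOLLOW(K) = {$, e, g, h}. Thus FOLLOW(N) = {$, e, g, h}.

{$, e, g, h}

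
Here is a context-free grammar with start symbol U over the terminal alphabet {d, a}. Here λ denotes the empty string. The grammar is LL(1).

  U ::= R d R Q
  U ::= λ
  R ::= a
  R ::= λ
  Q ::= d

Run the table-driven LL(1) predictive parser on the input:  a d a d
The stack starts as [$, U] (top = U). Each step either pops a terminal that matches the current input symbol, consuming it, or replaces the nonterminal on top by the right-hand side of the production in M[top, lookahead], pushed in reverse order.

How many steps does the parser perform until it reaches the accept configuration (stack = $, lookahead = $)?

8

     Stack      Input      Action
  1  $ U        a d a d $  expand U ::= R d R Q
  2  $ Q R d R  a d a d $  expand R ::= a
  3  $ Q R d a  a d a d $  match a
  4  $ Q R d    d a d $    match d
  5  $ Q R      a d $      expand R ::= a
  6  $ Q a      a d $      match a
  7  $ Q        d $        expand Q ::= d
  8  $ d        d $        match d
Accept reached after 8 steps.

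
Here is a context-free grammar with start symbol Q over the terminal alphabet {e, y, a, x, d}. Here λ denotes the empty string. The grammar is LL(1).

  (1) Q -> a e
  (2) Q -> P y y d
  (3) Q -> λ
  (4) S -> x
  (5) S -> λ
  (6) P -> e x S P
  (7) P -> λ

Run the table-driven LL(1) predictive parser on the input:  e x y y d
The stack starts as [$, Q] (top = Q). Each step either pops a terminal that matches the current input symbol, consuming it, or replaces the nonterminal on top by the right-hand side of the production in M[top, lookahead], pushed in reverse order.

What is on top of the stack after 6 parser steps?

     Stack            Input        Action
  1  $ Q              e x y y d $  expand Q -> P y y d
  2  $ d y y P        e x y y d $  expand P -> e x S P
  3  $ d y y P S x e  e x y y d $  match e
  4  $ d y y P S x    x y y d $    match x
  5  $ d y y P S      y y d $      expand S -> λ
  6  $ d y y P        y y d $      expand P -> λ
Stack after step 6: $ d y y (top = y).

y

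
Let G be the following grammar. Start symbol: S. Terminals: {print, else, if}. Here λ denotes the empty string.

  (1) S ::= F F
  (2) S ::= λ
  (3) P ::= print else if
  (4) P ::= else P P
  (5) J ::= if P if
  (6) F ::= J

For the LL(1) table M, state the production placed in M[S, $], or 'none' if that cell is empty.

S ::= λ

FIRST(P) = {else, print}
FIRST(J) = {if}
FIRST(F) = {if}  (via J)
FIRST(S) = {λ, if}  (via F F)
FOLLOW(S) includes $ since S is the start symbol.
FOLLOW(S): S appears on no right-hand side. Thus FOLLOW(S) = {$}.
For S ::= F F: FIRST(F F) = {if}, so it goes in M[S, t] for t ∈ {if}.
For S ::= λ: FIRST(λ) = {λ}, so it goes in M[S, t] for t ∈ {}; since λ ∈ FIRST, also for every t ∈ FOLLOW(S) = {$}.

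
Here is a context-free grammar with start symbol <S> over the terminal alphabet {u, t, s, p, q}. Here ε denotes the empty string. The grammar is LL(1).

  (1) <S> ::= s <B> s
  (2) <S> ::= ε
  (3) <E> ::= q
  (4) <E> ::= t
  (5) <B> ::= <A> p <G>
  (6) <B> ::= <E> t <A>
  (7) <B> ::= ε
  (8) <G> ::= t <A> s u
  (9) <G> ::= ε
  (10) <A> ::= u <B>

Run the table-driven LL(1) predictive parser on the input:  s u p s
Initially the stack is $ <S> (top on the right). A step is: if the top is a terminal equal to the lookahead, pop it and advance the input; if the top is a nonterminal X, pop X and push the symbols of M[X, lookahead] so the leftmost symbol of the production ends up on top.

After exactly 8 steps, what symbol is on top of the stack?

s

step 1: stack=$ <S>  input=s u p s $  — expand <S> ::= s <B> s
step 2: stack=$ s <B> s  input=s u p s $  — match s
step 3: stack=$ s <B>  input=u p s $  — expand <B> ::= <A> p <G>
step 4: stack=$ s <G> p <A>  input=u p s $  — expand <A> ::= u <B>
step 5: stack=$ s <G> p <B> u  input=u p s $  — match u
step 6: stack=$ s <G> p <B>  input=p s $  — expand <B> ::= ε
step 7: stack=$ s <G> p  input=p s $  — match p
step 8: stack=$ s <G>  input=s $  — expand <G> ::= ε
Stack after step 8: $ s (top = s).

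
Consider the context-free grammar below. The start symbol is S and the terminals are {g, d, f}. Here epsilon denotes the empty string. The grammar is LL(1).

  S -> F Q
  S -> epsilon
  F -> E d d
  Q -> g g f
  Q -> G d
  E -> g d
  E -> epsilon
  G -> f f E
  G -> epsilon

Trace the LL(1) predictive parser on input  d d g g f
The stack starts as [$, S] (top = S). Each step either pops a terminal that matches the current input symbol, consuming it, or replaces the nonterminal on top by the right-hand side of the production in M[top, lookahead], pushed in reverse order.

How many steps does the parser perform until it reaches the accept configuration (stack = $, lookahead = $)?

9

     Stack      Input        Action
  1  $ S        d d g g f $  expand S -> F Q
  2  $ Q F      d d g g f $  expand F -> E d d
  3  $ Q d d E  d d g g f $  expand E -> epsilon
  4  $ Q d d    d d g g f $  match d
  5  $ Q d      d g g f $    match d
  6  $ Q        g g f $      expand Q -> g g f
  7  $ f g g    g g f $      match g
  8  $ f g      g f $        match g
  9  $ f        f $          match f
Accept reached after 9 steps.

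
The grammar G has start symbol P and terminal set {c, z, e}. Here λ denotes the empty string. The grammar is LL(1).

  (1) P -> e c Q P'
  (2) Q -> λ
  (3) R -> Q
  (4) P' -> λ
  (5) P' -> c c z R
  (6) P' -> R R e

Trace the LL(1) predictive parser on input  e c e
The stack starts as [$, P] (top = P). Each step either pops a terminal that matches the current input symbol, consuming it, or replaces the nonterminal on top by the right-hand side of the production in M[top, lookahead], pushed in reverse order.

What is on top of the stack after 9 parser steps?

e

step 1: stack=$ P  input=e c e $  — expand P -> e c Q P'
step 2: stack=$ P' Q c e  input=e c e $  — match e
step 3: stack=$ P' Q c  input=c e $  — match c
step 4: stack=$ P' Q  input=e $  — expand Q -> λ
step 5: stack=$ P'  input=e $  — expand P' -> R R e
step 6: stack=$ e R R  input=e $  — expand R -> Q
step 7: stack=$ e R Q  input=e $  — expand Q -> λ
step 8: stack=$ e R  input=e $  — expand R -> Q
step 9: stack=$ e Q  input=e $  — expand Q -> λ
Stack after step 9: $ e (top = e).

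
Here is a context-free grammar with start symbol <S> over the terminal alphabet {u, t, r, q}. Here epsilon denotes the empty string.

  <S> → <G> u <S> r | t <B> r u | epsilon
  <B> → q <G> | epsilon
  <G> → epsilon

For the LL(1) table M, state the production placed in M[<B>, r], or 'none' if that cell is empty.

FIRST(<B>) = {epsilon, q}
FIRST(<G>) = {epsilon}
FIRST(<S>) = {epsilon, t, u}  (via <G> u <S> r)
FOLLOW(<S>) includes $ since <S> is the start symbol.
FOLLOW(<B>): in <S>→t <B> r u, <B> is followed by r u with FIRST {r}. Thus FOLLOW(<B>) = {r}.
For <B> → q <G>: FIRST(q <G>) = {q}, so it goes in M[<B>, t] for t ∈ {q}.
For <B> → epsilon: FIRST(epsilon) = {epsilon}, so it goes in M[<B>, t] for t ∈ {}; since epsilon ∈ FIRST, also for every t ∈ FOLLOW(<B>) = {r}.

<B> → epsilon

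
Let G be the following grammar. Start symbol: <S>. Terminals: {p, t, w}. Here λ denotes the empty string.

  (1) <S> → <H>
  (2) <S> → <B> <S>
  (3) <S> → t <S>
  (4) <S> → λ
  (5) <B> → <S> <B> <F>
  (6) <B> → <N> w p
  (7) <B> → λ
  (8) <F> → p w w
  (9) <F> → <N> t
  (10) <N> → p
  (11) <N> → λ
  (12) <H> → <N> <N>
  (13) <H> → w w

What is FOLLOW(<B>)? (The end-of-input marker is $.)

FIRST(<N>) = {λ, p}
FIRST(<F>) = {p, t}  (via <N> t)
FIRST(<H>) = {λ, p, w}  (via <N> <N>)
FIRST(<S>) = {λ, p, t, w}  (via <H>, <B> <S>)
FIRST(<B>) = {λ, p, t, w}  (via <S> <B> <F>, <N> w p)
FOLLOW(<S>) includes $ since <S> is the start symbol.
FOLLOW(<S>): in <S>→<B> <S>, the suffix after <S> is empty (adds nothing new); in <S>→t <S>, the suffix after <S> is empty (adds nothing new); in <B>→<S> <B> <F>, <S> is followed by <B> <F> with FIRST {p, t, w}. Thus FOLLOW(<S>) = {$, p, t, w}.
FOLLOW(<B>): in <S>→<B> <S>, <B> is followed by <S> with FIRST {λ, p, t, w}; in <S>→<B> <S>, the suffix after <B> is nullable, so FOLLOW(<B>) ⊇ FOLLOW(<S>) = {$, p, t, w}; in <B>→<S> <B> <F>, <B> is followed by <F> with FIRST {p, t}. Thus FOLLOW(<B>) = {$, p, t, w}.
FOLLOW(<F>): in <B>→<S> <B> <F>, the suffix after <F> is empty, so FOLLOW(<F>) ⊇ FOLLOW(<B>) = {$, p, t, w}. Thus FOLLOW(<F>) = {$, p, t, w}.
FOLLOW(<H>): in <S>→<H>, the suffix after <H> is empty, so FOLLOW(<H>) ⊇ FOLLOW(<S>) = {$, p, t, w}. Thus FOLLOW(<H>) = {$, p, t, w}.
FOLLOW(<N>): in <B>→<N> w p, <N> is followed by w p with FIRST {w}; in <F>→<N> t, <N> is followed by t with FIRST {t}; in <H>→<N> <N> (occurrence 1), <N> is followed by <N> with FIRST {λ, p}; in <H>→<N> <N> (occurrence 1), the suffix after <N> is nullable, so FOLLOW(<N>) ⊇ FOLLOW(<H>) = {$, p, t, w}; in <H>→<N> <N> (occurrence 2), the suffix after <N> is empty, so FOLLOW(<N>) ⊇ FOLLOW(<H>) = {$, p, t, w}. Thus FOLLOW(<N>) = {$, p, t, w}.

{$, p, t, w}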